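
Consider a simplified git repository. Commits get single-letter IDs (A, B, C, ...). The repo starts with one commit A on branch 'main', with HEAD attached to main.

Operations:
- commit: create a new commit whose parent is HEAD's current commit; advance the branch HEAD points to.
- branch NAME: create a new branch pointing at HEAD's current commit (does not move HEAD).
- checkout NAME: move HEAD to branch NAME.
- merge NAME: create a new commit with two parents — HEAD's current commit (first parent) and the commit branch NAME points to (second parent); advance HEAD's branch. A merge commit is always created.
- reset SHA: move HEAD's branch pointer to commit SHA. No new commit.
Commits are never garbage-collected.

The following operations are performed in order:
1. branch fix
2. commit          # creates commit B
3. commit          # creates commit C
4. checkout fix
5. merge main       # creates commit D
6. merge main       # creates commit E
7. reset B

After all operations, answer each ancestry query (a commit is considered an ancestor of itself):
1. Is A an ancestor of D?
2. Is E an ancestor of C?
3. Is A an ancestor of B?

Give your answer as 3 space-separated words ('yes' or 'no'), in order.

After op 1 (branch): HEAD=main@A [fix=A main=A]
After op 2 (commit): HEAD=main@B [fix=A main=B]
After op 3 (commit): HEAD=main@C [fix=A main=C]
After op 4 (checkout): HEAD=fix@A [fix=A main=C]
After op 5 (merge): HEAD=fix@D [fix=D main=C]
After op 6 (merge): HEAD=fix@E [fix=E main=C]
After op 7 (reset): HEAD=fix@B [fix=B main=C]
ancestors(D) = {A,B,C,D}; A in? yes
ancestors(C) = {A,B,C}; E in? no
ancestors(B) = {A,B}; A in? yes

Answer: yes no yes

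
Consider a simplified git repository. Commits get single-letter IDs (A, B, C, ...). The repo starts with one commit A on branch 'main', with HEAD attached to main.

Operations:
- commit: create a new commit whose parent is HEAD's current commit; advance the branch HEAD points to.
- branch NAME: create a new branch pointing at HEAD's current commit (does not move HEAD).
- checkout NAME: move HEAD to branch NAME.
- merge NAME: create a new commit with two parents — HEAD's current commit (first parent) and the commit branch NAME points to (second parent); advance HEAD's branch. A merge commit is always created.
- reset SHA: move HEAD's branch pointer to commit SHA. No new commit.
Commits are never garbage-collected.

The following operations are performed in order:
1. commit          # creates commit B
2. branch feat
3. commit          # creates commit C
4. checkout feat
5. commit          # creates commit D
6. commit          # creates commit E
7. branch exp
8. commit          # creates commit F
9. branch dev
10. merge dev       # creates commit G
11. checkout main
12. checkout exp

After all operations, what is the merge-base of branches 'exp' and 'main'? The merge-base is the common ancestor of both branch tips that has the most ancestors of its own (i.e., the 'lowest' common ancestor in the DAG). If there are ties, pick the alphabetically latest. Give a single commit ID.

Answer: B

Derivation:
After op 1 (commit): HEAD=main@B [main=B]
After op 2 (branch): HEAD=main@B [feat=B main=B]
After op 3 (commit): HEAD=main@C [feat=B main=C]
After op 4 (checkout): HEAD=feat@B [feat=B main=C]
After op 5 (commit): HEAD=feat@D [feat=D main=C]
After op 6 (commit): HEAD=feat@E [feat=E main=C]
After op 7 (branch): HEAD=feat@E [exp=E feat=E main=C]
After op 8 (commit): HEAD=feat@F [exp=E feat=F main=C]
After op 9 (branch): HEAD=feat@F [dev=F exp=E feat=F main=C]
After op 10 (merge): HEAD=feat@G [dev=F exp=E feat=G main=C]
After op 11 (checkout): HEAD=main@C [dev=F exp=E feat=G main=C]
After op 12 (checkout): HEAD=exp@E [dev=F exp=E feat=G main=C]
ancestors(exp=E): ['A', 'B', 'D', 'E']
ancestors(main=C): ['A', 'B', 'C']
common: ['A', 'B']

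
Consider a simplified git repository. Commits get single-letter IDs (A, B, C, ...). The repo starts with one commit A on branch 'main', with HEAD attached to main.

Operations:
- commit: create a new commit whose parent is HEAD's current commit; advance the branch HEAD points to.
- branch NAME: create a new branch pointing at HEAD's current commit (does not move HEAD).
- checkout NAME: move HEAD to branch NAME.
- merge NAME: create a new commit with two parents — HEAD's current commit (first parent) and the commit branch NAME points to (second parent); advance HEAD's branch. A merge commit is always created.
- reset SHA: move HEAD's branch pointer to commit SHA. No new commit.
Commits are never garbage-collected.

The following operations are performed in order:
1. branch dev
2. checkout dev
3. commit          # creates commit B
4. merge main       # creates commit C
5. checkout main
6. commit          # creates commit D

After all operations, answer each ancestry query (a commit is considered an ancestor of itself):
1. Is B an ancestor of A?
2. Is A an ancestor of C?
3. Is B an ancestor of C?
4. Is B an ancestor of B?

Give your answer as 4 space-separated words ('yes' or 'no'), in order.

Answer: no yes yes yes

Derivation:
After op 1 (branch): HEAD=main@A [dev=A main=A]
After op 2 (checkout): HEAD=dev@A [dev=A main=A]
After op 3 (commit): HEAD=dev@B [dev=B main=A]
After op 4 (merge): HEAD=dev@C [dev=C main=A]
After op 5 (checkout): HEAD=main@A [dev=C main=A]
After op 6 (commit): HEAD=main@D [dev=C main=D]
ancestors(A) = {A}; B in? no
ancestors(C) = {A,B,C}; A in? yes
ancestors(C) = {A,B,C}; B in? yes
ancestors(B) = {A,B}; B in? yes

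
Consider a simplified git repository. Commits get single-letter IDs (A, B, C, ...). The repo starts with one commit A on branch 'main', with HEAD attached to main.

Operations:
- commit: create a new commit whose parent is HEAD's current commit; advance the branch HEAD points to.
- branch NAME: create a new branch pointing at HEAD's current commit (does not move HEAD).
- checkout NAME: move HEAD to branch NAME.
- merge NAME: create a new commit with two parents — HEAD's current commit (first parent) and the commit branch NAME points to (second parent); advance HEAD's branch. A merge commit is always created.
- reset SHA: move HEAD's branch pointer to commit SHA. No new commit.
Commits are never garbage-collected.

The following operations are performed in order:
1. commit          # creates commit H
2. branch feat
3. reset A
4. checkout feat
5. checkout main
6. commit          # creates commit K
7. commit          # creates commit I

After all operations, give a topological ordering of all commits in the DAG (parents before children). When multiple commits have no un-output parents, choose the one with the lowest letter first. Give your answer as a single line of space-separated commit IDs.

Answer: A H K I

Derivation:
After op 1 (commit): HEAD=main@H [main=H]
After op 2 (branch): HEAD=main@H [feat=H main=H]
After op 3 (reset): HEAD=main@A [feat=H main=A]
After op 4 (checkout): HEAD=feat@H [feat=H main=A]
After op 5 (checkout): HEAD=main@A [feat=H main=A]
After op 6 (commit): HEAD=main@K [feat=H main=K]
After op 7 (commit): HEAD=main@I [feat=H main=I]
commit A: parents=[]
commit H: parents=['A']
commit I: parents=['K']
commit K: parents=['A']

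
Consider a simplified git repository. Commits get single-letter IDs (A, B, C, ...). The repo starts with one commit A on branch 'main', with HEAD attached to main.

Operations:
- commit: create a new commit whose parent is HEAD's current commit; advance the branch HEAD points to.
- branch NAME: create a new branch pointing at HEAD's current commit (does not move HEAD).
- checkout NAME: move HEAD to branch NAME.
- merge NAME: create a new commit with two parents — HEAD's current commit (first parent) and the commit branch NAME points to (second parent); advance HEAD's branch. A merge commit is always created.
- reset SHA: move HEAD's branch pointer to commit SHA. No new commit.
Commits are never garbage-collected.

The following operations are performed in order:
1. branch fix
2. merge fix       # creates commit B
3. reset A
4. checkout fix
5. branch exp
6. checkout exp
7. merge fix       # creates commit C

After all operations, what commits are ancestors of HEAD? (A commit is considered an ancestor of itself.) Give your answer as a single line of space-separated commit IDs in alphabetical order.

After op 1 (branch): HEAD=main@A [fix=A main=A]
After op 2 (merge): HEAD=main@B [fix=A main=B]
After op 3 (reset): HEAD=main@A [fix=A main=A]
After op 4 (checkout): HEAD=fix@A [fix=A main=A]
After op 5 (branch): HEAD=fix@A [exp=A fix=A main=A]
After op 6 (checkout): HEAD=exp@A [exp=A fix=A main=A]
After op 7 (merge): HEAD=exp@C [exp=C fix=A main=A]

Answer: A C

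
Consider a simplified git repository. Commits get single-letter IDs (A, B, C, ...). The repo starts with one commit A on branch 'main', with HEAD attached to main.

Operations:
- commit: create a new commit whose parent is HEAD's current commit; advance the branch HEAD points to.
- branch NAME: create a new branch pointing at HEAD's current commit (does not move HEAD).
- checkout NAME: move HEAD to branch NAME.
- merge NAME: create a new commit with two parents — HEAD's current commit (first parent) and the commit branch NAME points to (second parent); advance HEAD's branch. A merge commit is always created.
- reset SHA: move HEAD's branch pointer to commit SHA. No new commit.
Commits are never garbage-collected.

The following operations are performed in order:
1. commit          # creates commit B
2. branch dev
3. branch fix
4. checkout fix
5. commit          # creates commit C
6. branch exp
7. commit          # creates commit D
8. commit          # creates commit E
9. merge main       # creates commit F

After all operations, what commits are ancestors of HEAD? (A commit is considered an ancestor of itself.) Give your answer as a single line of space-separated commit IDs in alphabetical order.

Answer: A B C D E F

Derivation:
After op 1 (commit): HEAD=main@B [main=B]
After op 2 (branch): HEAD=main@B [dev=B main=B]
After op 3 (branch): HEAD=main@B [dev=B fix=B main=B]
After op 4 (checkout): HEAD=fix@B [dev=B fix=B main=B]
After op 5 (commit): HEAD=fix@C [dev=B fix=C main=B]
After op 6 (branch): HEAD=fix@C [dev=B exp=C fix=C main=B]
After op 7 (commit): HEAD=fix@D [dev=B exp=C fix=D main=B]
After op 8 (commit): HEAD=fix@E [dev=B exp=C fix=E main=B]
After op 9 (merge): HEAD=fix@F [dev=B exp=C fix=F main=B]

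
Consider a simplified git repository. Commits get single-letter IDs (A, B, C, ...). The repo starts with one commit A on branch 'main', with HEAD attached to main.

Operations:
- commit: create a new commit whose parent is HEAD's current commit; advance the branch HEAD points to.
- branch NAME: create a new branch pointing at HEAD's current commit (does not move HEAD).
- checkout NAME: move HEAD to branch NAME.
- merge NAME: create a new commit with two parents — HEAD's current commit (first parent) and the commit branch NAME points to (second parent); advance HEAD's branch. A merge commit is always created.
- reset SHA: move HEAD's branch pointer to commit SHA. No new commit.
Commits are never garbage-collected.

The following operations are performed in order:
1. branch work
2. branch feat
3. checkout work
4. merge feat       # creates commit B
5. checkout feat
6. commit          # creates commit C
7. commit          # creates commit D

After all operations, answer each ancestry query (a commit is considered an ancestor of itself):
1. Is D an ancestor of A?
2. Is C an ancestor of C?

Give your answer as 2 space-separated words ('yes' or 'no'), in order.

After op 1 (branch): HEAD=main@A [main=A work=A]
After op 2 (branch): HEAD=main@A [feat=A main=A work=A]
After op 3 (checkout): HEAD=work@A [feat=A main=A work=A]
After op 4 (merge): HEAD=work@B [feat=A main=A work=B]
After op 5 (checkout): HEAD=feat@A [feat=A main=A work=B]
After op 6 (commit): HEAD=feat@C [feat=C main=A work=B]
After op 7 (commit): HEAD=feat@D [feat=D main=A work=B]
ancestors(A) = {A}; D in? no
ancestors(C) = {A,C}; C in? yes

Answer: no yes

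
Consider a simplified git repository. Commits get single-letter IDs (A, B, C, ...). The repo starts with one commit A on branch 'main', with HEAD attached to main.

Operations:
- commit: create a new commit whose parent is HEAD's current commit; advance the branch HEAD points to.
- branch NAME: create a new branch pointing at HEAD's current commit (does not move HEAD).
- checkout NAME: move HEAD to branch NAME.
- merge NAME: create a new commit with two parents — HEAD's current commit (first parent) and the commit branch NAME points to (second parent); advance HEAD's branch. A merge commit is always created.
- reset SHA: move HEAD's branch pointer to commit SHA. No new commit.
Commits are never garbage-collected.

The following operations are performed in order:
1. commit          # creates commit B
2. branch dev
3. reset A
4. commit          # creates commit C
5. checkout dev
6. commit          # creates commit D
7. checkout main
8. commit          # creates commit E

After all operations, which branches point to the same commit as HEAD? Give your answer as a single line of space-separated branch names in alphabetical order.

Answer: main

Derivation:
After op 1 (commit): HEAD=main@B [main=B]
After op 2 (branch): HEAD=main@B [dev=B main=B]
After op 3 (reset): HEAD=main@A [dev=B main=A]
After op 4 (commit): HEAD=main@C [dev=B main=C]
After op 5 (checkout): HEAD=dev@B [dev=B main=C]
After op 6 (commit): HEAD=dev@D [dev=D main=C]
After op 7 (checkout): HEAD=main@C [dev=D main=C]
After op 8 (commit): HEAD=main@E [dev=D main=E]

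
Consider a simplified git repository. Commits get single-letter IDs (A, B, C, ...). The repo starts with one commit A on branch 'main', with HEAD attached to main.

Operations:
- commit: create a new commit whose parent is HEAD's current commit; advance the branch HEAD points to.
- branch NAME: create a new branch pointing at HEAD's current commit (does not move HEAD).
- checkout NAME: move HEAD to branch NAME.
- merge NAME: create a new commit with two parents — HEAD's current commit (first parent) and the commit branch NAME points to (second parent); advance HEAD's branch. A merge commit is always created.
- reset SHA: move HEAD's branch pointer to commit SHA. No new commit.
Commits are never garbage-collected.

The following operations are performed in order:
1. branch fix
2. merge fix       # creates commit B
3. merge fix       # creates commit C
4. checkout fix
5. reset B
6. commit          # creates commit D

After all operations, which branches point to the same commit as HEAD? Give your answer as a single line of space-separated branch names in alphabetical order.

After op 1 (branch): HEAD=main@A [fix=A main=A]
After op 2 (merge): HEAD=main@B [fix=A main=B]
After op 3 (merge): HEAD=main@C [fix=A main=C]
After op 4 (checkout): HEAD=fix@A [fix=A main=C]
After op 5 (reset): HEAD=fix@B [fix=B main=C]
After op 6 (commit): HEAD=fix@D [fix=D main=C]

Answer: fix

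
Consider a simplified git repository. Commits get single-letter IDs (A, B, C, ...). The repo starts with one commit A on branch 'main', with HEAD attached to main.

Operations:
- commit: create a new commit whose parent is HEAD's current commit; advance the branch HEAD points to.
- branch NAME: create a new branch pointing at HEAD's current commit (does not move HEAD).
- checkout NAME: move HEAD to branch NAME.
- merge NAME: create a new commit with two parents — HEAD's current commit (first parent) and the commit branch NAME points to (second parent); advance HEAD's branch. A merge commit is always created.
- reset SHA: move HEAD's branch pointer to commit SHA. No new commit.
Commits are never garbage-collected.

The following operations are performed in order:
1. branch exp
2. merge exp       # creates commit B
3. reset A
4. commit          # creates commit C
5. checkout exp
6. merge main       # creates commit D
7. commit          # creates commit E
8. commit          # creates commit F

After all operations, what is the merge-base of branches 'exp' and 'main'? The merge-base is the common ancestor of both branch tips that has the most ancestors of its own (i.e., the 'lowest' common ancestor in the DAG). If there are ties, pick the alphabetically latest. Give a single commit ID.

After op 1 (branch): HEAD=main@A [exp=A main=A]
After op 2 (merge): HEAD=main@B [exp=A main=B]
After op 3 (reset): HEAD=main@A [exp=A main=A]
After op 4 (commit): HEAD=main@C [exp=A main=C]
After op 5 (checkout): HEAD=exp@A [exp=A main=C]
After op 6 (merge): HEAD=exp@D [exp=D main=C]
After op 7 (commit): HEAD=exp@E [exp=E main=C]
After op 8 (commit): HEAD=exp@F [exp=F main=C]
ancestors(exp=F): ['A', 'C', 'D', 'E', 'F']
ancestors(main=C): ['A', 'C']
common: ['A', 'C']

Answer: C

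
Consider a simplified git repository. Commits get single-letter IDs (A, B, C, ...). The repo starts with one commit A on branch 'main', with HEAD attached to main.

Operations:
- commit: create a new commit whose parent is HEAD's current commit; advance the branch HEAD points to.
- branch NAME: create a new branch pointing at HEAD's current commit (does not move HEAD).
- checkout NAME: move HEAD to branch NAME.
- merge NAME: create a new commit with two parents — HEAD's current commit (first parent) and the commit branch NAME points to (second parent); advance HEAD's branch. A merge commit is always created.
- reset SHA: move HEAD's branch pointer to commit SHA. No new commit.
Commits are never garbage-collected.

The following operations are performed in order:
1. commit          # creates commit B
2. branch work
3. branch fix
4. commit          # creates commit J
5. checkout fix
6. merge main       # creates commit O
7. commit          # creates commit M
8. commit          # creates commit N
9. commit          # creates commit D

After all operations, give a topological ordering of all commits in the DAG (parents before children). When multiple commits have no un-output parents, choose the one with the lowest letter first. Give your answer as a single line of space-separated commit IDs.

After op 1 (commit): HEAD=main@B [main=B]
After op 2 (branch): HEAD=main@B [main=B work=B]
After op 3 (branch): HEAD=main@B [fix=B main=B work=B]
After op 4 (commit): HEAD=main@J [fix=B main=J work=B]
After op 5 (checkout): HEAD=fix@B [fix=B main=J work=B]
After op 6 (merge): HEAD=fix@O [fix=O main=J work=B]
After op 7 (commit): HEAD=fix@M [fix=M main=J work=B]
After op 8 (commit): HEAD=fix@N [fix=N main=J work=B]
After op 9 (commit): HEAD=fix@D [fix=D main=J work=B]
commit A: parents=[]
commit B: parents=['A']
commit D: parents=['N']
commit J: parents=['B']
commit M: parents=['O']
commit N: parents=['M']
commit O: parents=['B', 'J']

Answer: A B J O M N D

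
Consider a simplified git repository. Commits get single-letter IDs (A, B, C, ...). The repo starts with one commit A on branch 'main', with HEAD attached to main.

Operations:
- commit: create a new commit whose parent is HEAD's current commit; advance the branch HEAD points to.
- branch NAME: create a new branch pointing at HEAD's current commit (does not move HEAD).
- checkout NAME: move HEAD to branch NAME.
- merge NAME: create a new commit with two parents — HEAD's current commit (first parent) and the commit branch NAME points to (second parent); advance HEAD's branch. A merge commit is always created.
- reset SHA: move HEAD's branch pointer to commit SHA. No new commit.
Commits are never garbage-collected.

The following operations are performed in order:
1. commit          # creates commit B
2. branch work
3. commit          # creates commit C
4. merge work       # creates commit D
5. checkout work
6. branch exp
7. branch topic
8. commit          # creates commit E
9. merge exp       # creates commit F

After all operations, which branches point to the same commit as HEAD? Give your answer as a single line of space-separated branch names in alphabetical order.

After op 1 (commit): HEAD=main@B [main=B]
After op 2 (branch): HEAD=main@B [main=B work=B]
After op 3 (commit): HEAD=main@C [main=C work=B]
After op 4 (merge): HEAD=main@D [main=D work=B]
After op 5 (checkout): HEAD=work@B [main=D work=B]
After op 6 (branch): HEAD=work@B [exp=B main=D work=B]
After op 7 (branch): HEAD=work@B [exp=B main=D topic=B work=B]
After op 8 (commit): HEAD=work@E [exp=B main=D topic=B work=E]
After op 9 (merge): HEAD=work@F [exp=B main=D topic=B work=F]

Answer: work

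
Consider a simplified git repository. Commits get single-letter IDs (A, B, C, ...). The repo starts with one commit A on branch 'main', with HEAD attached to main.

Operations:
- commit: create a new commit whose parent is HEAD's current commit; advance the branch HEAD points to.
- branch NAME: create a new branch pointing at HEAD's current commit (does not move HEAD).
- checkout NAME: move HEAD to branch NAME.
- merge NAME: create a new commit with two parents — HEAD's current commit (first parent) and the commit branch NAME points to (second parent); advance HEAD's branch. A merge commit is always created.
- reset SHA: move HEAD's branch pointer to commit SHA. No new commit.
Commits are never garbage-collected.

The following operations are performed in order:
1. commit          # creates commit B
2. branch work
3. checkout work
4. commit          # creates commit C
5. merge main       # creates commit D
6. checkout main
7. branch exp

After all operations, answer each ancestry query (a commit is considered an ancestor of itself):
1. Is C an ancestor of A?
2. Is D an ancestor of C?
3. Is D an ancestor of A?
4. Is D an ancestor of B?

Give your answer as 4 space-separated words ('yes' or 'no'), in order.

Answer: no no no no

Derivation:
After op 1 (commit): HEAD=main@B [main=B]
After op 2 (branch): HEAD=main@B [main=B work=B]
After op 3 (checkout): HEAD=work@B [main=B work=B]
After op 4 (commit): HEAD=work@C [main=B work=C]
After op 5 (merge): HEAD=work@D [main=B work=D]
After op 6 (checkout): HEAD=main@B [main=B work=D]
After op 7 (branch): HEAD=main@B [exp=B main=B work=D]
ancestors(A) = {A}; C in? no
ancestors(C) = {A,B,C}; D in? no
ancestors(A) = {A}; D in? no
ancestors(B) = {A,B}; D in? no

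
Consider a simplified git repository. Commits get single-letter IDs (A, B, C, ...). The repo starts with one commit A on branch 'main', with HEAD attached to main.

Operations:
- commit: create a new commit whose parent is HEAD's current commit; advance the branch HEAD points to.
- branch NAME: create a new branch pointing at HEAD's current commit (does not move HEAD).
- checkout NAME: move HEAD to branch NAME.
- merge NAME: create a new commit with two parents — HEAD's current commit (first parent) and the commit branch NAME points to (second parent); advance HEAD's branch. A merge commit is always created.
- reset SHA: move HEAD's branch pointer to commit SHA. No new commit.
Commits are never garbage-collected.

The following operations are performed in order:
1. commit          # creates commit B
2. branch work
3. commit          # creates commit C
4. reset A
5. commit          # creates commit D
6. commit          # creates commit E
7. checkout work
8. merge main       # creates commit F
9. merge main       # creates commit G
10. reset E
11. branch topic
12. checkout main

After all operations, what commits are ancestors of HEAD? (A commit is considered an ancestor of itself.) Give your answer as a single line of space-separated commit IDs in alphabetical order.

Answer: A D E

Derivation:
After op 1 (commit): HEAD=main@B [main=B]
After op 2 (branch): HEAD=main@B [main=B work=B]
After op 3 (commit): HEAD=main@C [main=C work=B]
After op 4 (reset): HEAD=main@A [main=A work=B]
After op 5 (commit): HEAD=main@D [main=D work=B]
After op 6 (commit): HEAD=main@E [main=E work=B]
After op 7 (checkout): HEAD=work@B [main=E work=B]
After op 8 (merge): HEAD=work@F [main=E work=F]
After op 9 (merge): HEAD=work@G [main=E work=G]
After op 10 (reset): HEAD=work@E [main=E work=E]
After op 11 (branch): HEAD=work@E [main=E topic=E work=E]
After op 12 (checkout): HEAD=main@E [main=E topic=E work=E]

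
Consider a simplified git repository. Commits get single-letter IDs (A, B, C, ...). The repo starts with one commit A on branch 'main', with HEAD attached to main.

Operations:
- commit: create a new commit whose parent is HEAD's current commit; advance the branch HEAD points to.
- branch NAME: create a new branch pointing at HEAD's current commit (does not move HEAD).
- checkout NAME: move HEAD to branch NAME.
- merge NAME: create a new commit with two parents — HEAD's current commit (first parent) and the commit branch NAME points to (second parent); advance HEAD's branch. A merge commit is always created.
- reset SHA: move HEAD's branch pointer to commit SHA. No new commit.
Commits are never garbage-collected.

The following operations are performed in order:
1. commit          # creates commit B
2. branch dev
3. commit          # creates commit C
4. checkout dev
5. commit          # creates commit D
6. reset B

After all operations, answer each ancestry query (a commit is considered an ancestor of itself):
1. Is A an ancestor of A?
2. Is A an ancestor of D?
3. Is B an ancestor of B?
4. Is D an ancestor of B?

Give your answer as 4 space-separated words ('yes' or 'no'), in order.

Answer: yes yes yes no

Derivation:
After op 1 (commit): HEAD=main@B [main=B]
After op 2 (branch): HEAD=main@B [dev=B main=B]
After op 3 (commit): HEAD=main@C [dev=B main=C]
After op 4 (checkout): HEAD=dev@B [dev=B main=C]
After op 5 (commit): HEAD=dev@D [dev=D main=C]
After op 6 (reset): HEAD=dev@B [dev=B main=C]
ancestors(A) = {A}; A in? yes
ancestors(D) = {A,B,D}; A in? yes
ancestors(B) = {A,B}; B in? yes
ancestors(B) = {A,B}; D in? no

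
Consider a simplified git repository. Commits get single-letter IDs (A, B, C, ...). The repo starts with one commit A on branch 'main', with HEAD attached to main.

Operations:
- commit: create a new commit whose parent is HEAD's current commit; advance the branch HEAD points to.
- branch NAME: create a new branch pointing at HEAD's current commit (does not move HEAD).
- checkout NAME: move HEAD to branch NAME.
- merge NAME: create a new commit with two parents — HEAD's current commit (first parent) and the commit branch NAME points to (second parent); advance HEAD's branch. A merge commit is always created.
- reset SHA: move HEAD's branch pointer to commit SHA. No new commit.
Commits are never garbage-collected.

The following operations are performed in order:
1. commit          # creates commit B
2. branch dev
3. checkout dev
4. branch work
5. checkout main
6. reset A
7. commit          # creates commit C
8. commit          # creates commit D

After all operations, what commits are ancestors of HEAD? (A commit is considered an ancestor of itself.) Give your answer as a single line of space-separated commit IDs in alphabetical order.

After op 1 (commit): HEAD=main@B [main=B]
After op 2 (branch): HEAD=main@B [dev=B main=B]
After op 3 (checkout): HEAD=dev@B [dev=B main=B]
After op 4 (branch): HEAD=dev@B [dev=B main=B work=B]
After op 5 (checkout): HEAD=main@B [dev=B main=B work=B]
After op 6 (reset): HEAD=main@A [dev=B main=A work=B]
After op 7 (commit): HEAD=main@C [dev=B main=C work=B]
After op 8 (commit): HEAD=main@D [dev=B main=D work=B]

Answer: A C D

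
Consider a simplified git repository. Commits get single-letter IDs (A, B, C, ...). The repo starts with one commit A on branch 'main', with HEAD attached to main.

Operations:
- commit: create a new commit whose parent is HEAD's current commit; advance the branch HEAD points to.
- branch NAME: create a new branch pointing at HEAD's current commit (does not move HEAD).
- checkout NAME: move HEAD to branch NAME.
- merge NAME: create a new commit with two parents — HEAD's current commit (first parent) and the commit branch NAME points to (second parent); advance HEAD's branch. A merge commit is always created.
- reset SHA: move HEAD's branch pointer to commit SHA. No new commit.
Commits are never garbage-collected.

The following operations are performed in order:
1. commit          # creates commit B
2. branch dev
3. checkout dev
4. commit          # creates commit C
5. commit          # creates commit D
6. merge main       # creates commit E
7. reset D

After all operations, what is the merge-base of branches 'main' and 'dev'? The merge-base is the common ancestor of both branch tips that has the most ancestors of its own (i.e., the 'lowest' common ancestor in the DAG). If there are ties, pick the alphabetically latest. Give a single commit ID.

Answer: B

Derivation:
After op 1 (commit): HEAD=main@B [main=B]
After op 2 (branch): HEAD=main@B [dev=B main=B]
After op 3 (checkout): HEAD=dev@B [dev=B main=B]
After op 4 (commit): HEAD=dev@C [dev=C main=B]
After op 5 (commit): HEAD=dev@D [dev=D main=B]
After op 6 (merge): HEAD=dev@E [dev=E main=B]
After op 7 (reset): HEAD=dev@D [dev=D main=B]
ancestors(main=B): ['A', 'B']
ancestors(dev=D): ['A', 'B', 'C', 'D']
common: ['A', 'B']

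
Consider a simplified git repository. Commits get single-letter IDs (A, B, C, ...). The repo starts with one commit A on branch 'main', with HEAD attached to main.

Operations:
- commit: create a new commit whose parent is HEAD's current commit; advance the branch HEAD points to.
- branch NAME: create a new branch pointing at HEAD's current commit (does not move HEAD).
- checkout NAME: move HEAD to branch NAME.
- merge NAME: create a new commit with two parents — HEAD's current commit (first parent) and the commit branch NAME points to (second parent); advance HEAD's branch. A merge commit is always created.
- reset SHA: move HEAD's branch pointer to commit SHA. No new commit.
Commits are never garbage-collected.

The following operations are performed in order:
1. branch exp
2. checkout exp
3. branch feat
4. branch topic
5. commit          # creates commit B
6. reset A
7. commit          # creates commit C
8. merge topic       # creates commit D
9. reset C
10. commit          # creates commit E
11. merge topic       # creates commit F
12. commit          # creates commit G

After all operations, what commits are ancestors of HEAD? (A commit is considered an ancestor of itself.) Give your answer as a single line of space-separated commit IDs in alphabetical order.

After op 1 (branch): HEAD=main@A [exp=A main=A]
After op 2 (checkout): HEAD=exp@A [exp=A main=A]
After op 3 (branch): HEAD=exp@A [exp=A feat=A main=A]
After op 4 (branch): HEAD=exp@A [exp=A feat=A main=A topic=A]
After op 5 (commit): HEAD=exp@B [exp=B feat=A main=A topic=A]
After op 6 (reset): HEAD=exp@A [exp=A feat=A main=A topic=A]
After op 7 (commit): HEAD=exp@C [exp=C feat=A main=A topic=A]
After op 8 (merge): HEAD=exp@D [exp=D feat=A main=A topic=A]
After op 9 (reset): HEAD=exp@C [exp=C feat=A main=A topic=A]
After op 10 (commit): HEAD=exp@E [exp=E feat=A main=A topic=A]
After op 11 (merge): HEAD=exp@F [exp=F feat=A main=A topic=A]
After op 12 (commit): HEAD=exp@G [exp=G feat=A main=A topic=A]

Answer: A C E F G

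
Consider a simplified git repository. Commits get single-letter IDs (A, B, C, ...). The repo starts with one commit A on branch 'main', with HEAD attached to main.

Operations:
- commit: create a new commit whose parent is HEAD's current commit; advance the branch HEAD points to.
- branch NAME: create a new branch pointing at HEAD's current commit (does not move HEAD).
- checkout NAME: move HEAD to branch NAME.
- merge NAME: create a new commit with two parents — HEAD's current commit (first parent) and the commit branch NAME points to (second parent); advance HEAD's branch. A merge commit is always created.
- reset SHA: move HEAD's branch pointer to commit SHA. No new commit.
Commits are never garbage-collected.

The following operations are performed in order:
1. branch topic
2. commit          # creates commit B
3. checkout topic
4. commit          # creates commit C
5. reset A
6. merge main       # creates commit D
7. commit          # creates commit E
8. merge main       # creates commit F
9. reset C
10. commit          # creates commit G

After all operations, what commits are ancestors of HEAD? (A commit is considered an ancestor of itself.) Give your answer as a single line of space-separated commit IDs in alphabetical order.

Answer: A C G

Derivation:
After op 1 (branch): HEAD=main@A [main=A topic=A]
After op 2 (commit): HEAD=main@B [main=B topic=A]
After op 3 (checkout): HEAD=topic@A [main=B topic=A]
After op 4 (commit): HEAD=topic@C [main=B topic=C]
After op 5 (reset): HEAD=topic@A [main=B topic=A]
After op 6 (merge): HEAD=topic@D [main=B topic=D]
After op 7 (commit): HEAD=topic@E [main=B topic=E]
After op 8 (merge): HEAD=topic@F [main=B topic=F]
After op 9 (reset): HEAD=topic@C [main=B topic=C]
After op 10 (commit): HEAD=topic@G [main=B topic=G]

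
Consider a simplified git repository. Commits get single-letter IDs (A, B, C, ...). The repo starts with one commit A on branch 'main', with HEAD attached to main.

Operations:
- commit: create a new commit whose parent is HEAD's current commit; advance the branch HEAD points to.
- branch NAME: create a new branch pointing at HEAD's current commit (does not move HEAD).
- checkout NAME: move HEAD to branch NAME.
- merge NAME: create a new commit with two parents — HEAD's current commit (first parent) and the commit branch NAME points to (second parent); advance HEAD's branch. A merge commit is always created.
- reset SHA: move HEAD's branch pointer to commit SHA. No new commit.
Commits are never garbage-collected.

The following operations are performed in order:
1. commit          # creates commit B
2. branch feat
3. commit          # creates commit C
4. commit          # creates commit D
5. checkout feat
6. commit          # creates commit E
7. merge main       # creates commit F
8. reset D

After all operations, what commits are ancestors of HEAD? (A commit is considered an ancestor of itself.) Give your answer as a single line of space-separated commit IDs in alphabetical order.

Answer: A B C D

Derivation:
After op 1 (commit): HEAD=main@B [main=B]
After op 2 (branch): HEAD=main@B [feat=B main=B]
After op 3 (commit): HEAD=main@C [feat=B main=C]
After op 4 (commit): HEAD=main@D [feat=B main=D]
After op 5 (checkout): HEAD=feat@B [feat=B main=D]
After op 6 (commit): HEAD=feat@E [feat=E main=D]
After op 7 (merge): HEAD=feat@F [feat=F main=D]
After op 8 (reset): HEAD=feat@D [feat=D main=D]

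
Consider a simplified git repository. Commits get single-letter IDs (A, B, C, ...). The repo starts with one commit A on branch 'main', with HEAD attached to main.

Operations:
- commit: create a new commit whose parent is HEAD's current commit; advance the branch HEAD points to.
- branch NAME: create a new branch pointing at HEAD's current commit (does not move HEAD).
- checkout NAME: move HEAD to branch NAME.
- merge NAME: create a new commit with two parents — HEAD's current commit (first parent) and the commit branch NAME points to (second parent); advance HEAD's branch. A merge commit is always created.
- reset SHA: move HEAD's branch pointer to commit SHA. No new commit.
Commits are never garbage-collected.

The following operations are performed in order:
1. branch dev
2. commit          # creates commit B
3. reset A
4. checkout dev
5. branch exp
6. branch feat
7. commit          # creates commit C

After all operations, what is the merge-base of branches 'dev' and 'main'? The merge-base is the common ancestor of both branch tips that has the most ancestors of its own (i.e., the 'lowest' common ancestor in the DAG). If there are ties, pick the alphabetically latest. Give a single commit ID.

Answer: A

Derivation:
After op 1 (branch): HEAD=main@A [dev=A main=A]
After op 2 (commit): HEAD=main@B [dev=A main=B]
After op 3 (reset): HEAD=main@A [dev=A main=A]
After op 4 (checkout): HEAD=dev@A [dev=A main=A]
After op 5 (branch): HEAD=dev@A [dev=A exp=A main=A]
After op 6 (branch): HEAD=dev@A [dev=A exp=A feat=A main=A]
After op 7 (commit): HEAD=dev@C [dev=C exp=A feat=A main=A]
ancestors(dev=C): ['A', 'C']
ancestors(main=A): ['A']
common: ['A']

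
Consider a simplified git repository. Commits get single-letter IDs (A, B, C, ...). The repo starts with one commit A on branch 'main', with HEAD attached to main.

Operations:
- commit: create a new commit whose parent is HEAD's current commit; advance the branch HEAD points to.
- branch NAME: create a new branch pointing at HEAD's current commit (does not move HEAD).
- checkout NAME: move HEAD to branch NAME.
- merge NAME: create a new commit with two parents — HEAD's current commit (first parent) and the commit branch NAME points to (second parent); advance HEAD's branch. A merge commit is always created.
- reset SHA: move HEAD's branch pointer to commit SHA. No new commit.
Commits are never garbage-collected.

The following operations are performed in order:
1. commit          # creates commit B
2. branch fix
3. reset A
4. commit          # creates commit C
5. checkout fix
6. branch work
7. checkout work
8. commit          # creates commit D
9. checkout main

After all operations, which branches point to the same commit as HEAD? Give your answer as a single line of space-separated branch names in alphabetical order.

Answer: main

Derivation:
After op 1 (commit): HEAD=main@B [main=B]
After op 2 (branch): HEAD=main@B [fix=B main=B]
After op 3 (reset): HEAD=main@A [fix=B main=A]
After op 4 (commit): HEAD=main@C [fix=B main=C]
After op 5 (checkout): HEAD=fix@B [fix=B main=C]
After op 6 (branch): HEAD=fix@B [fix=B main=C work=B]
After op 7 (checkout): HEAD=work@B [fix=B main=C work=B]
After op 8 (commit): HEAD=work@D [fix=B main=C work=D]
After op 9 (checkout): HEAD=main@C [fix=B main=C work=D]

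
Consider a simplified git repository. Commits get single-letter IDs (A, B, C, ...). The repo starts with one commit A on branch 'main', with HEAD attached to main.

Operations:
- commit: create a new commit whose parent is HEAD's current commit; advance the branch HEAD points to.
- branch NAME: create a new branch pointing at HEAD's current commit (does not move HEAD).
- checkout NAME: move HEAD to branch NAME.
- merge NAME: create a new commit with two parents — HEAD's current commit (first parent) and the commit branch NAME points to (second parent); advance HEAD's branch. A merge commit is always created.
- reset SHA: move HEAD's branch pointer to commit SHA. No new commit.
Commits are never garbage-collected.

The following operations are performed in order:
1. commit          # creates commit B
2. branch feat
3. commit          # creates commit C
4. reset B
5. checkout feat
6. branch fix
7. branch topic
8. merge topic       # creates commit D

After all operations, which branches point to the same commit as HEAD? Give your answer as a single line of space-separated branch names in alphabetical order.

After op 1 (commit): HEAD=main@B [main=B]
After op 2 (branch): HEAD=main@B [feat=B main=B]
After op 3 (commit): HEAD=main@C [feat=B main=C]
After op 4 (reset): HEAD=main@B [feat=B main=B]
After op 5 (checkout): HEAD=feat@B [feat=B main=B]
After op 6 (branch): HEAD=feat@B [feat=B fix=B main=B]
After op 7 (branch): HEAD=feat@B [feat=B fix=B main=B topic=B]
After op 8 (merge): HEAD=feat@D [feat=D fix=B main=B topic=B]

Answer: feat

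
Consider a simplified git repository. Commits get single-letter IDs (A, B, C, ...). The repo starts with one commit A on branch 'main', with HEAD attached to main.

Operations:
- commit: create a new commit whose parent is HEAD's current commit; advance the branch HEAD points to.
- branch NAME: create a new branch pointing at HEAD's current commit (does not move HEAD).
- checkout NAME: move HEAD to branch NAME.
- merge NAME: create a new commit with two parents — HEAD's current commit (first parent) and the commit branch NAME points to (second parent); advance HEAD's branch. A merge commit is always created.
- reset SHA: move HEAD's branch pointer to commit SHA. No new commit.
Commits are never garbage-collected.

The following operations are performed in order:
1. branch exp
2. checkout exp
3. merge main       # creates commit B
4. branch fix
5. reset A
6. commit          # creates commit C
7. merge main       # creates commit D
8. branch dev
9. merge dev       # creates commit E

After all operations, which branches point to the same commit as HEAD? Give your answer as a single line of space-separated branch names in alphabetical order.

After op 1 (branch): HEAD=main@A [exp=A main=A]
After op 2 (checkout): HEAD=exp@A [exp=A main=A]
After op 3 (merge): HEAD=exp@B [exp=B main=A]
After op 4 (branch): HEAD=exp@B [exp=B fix=B main=A]
After op 5 (reset): HEAD=exp@A [exp=A fix=B main=A]
After op 6 (commit): HEAD=exp@C [exp=C fix=B main=A]
After op 7 (merge): HEAD=exp@D [exp=D fix=B main=A]
After op 8 (branch): HEAD=exp@D [dev=D exp=D fix=B main=A]
After op 9 (merge): HEAD=exp@E [dev=D exp=E fix=B main=A]

Answer: exp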